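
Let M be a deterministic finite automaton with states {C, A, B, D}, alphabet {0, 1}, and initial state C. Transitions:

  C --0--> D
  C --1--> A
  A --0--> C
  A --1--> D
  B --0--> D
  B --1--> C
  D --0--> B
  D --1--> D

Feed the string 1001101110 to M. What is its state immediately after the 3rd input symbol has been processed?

C → A → C → D
After 3 symbols: D.

D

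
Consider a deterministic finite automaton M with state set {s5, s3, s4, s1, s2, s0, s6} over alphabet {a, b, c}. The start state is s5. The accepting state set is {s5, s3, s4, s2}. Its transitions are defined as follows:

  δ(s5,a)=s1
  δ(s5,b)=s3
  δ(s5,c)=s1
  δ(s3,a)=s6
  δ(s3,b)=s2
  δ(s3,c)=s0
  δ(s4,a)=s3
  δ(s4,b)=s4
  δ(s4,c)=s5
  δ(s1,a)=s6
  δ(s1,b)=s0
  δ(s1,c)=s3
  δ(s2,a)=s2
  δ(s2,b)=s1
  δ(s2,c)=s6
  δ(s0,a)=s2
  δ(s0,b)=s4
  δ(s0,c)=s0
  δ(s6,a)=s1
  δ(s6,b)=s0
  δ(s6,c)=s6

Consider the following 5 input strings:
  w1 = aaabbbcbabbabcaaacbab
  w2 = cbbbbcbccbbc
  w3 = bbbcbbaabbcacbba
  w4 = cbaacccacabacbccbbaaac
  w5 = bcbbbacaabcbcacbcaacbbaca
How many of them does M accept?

w1:
  start at s5
  read 'a': s5 → s1
  read 'a': s1 → s6
  read 'a': s6 → s1
  read 'b': s1 → s0
  read 'b': s0 → s4
  read 'b': s4 → s4
  read 'c': s4 → s5
  read 'b': s5 → s3
  read 'a': s3 → s6
  read 'b': s6 → s0
  read 'b': s0 → s4
  read 'a': s4 → s3
  read 'b': s3 → s2
  read 'c': s2 → s6
  read 'a': s6 → s1
  read 'a': s1 → s6
  read 'a': s6 → s1
  read 'c': s1 → s3
  read 'b': s3 → s2
  read 'a': s2 → s2
  read 'b': s2 → s1
  end s1, rejected
w2:
  start at s5
  read 'c': s5 → s1
  read 'b': s1 → s0
  read 'b': s0 → s4
  read 'b': s4 → s4
  read 'b': s4 → s4
  read 'c': s4 → s5
  read 'b': s5 → s3
  read 'c': s3 → s0
  read 'c': s0 → s0
  read 'b': s0 → s4
  read 'b': s4 → s4
  read 'c': s4 → s5
  end s5, accepted
w3:
  start at s5
  read 'b': s5 → s3
  read 'b': s3 → s2
  read 'b': s2 → s1
  read 'c': s1 → s3
  read 'b': s3 → s2
  read 'b': s2 → s1
  read 'a': s1 → s6
  read 'a': s6 → s1
  read 'b': s1 → s0
  read 'b': s0 → s4
  read 'c': s4 → s5
  read 'a': s5 → s1
  read 'c': s1 → s3
  read 'b': s3 → s2
  read 'b': s2 → s1
  read 'a': s1 → s6
  end s6, rejected
w4:
  start at s5
  read 'c': s5 → s1
  read 'b': s1 → s0
  read 'a': s0 → s2
  read 'a': s2 → s2
  read 'c': s2 → s6
  read 'c': s6 → s6
  read 'c': s6 → s6
  read 'a': s6 → s1
  read 'c': s1 → s3
  read 'a': s3 → s6
  read 'b': s6 → s0
  read 'a': s0 → s2
  read 'c': s2 → s6
  read 'b': s6 → s0
  read 'c': s0 → s0
  read 'c': s0 → s0
  read 'b': s0 → s4
  read 'b': s4 → s4
  read 'a': s4 → s3
  read 'a': s3 → s6
  read 'a': s6 → s1
  read 'c': s1 → s3
  end s3, accepted
w5:
  start at s5
  read 'b': s5 → s3
  read 'c': s3 → s0
  read 'b': s0 → s4
  read 'b': s4 → s4
  read 'b': s4 → s4
  read 'a': s4 → s3
  read 'c': s3 → s0
  read 'a': s0 → s2
  read 'a': s2 → s2
  read 'b': s2 → s1
  read 'c': s1 → s3
  read 'b': s3 → s2
  read 'c': s2 → s6
  read 'a': s6 → s1
  read 'c': s1 → s3
  read 'b': s3 → s2
  read 'c': s2 → s6
  read 'a': s6 → s1
  read 'a': s1 → s6
  read 'c': s6 → s6
  read 'b': s6 → s0
  read 'b': s0 → s4
  read 'a': s4 → s3
  read 'c': s3 → s0
  read 'a': s0 → s2
  end s2, accepted

3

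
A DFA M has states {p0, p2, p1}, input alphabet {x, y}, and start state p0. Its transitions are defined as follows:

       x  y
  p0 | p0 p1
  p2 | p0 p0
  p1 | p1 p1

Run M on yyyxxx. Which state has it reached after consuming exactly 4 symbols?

p1

start at p0
read 'y': p0 → p1
read 'y': p1 → p1
read 'y': p1 → p1
read 'x': p1 → p1
After 4 symbols: p1.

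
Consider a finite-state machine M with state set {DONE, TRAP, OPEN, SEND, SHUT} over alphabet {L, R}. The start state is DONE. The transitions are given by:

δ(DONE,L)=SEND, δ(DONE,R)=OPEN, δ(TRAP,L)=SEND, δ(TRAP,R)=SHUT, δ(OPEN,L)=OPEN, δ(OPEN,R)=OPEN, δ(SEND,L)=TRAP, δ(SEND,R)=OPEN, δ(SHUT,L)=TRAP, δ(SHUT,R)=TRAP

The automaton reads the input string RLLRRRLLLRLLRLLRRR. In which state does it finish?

Trace: DONE -R-> OPEN -L-> OPEN -L-> OPEN -R-> OPEN -R-> OPEN -R-> OPEN -L-> OPEN -L-> OPEN -L-> OPEN -R-> OPEN -L-> OPEN -L-> OPEN -R-> OPEN -L-> OPEN -L-> OPEN -R-> OPEN -R-> OPEN -R-> OPEN

OPEN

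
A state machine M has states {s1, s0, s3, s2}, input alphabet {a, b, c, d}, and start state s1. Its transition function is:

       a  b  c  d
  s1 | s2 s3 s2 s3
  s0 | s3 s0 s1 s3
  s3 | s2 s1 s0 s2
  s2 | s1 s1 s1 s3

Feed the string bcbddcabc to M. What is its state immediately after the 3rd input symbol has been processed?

s1 → s3 → s0 → s0
After 3 symbols: s0.

s0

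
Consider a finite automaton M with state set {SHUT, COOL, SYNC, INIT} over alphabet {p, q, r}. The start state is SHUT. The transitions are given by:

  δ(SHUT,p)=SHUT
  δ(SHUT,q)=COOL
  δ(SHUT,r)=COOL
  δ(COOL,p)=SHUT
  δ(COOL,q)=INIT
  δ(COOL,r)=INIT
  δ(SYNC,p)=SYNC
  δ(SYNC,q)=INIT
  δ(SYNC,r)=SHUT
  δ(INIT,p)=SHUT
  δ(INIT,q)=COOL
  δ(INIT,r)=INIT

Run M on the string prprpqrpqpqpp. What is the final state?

Trace: SHUT -p-> SHUT -r-> COOL -p-> SHUT -r-> COOL -p-> SHUT -q-> COOL -r-> INIT -p-> SHUT -q-> COOL -p-> SHUT -q-> COOL -p-> SHUT -p-> SHUT

SHUT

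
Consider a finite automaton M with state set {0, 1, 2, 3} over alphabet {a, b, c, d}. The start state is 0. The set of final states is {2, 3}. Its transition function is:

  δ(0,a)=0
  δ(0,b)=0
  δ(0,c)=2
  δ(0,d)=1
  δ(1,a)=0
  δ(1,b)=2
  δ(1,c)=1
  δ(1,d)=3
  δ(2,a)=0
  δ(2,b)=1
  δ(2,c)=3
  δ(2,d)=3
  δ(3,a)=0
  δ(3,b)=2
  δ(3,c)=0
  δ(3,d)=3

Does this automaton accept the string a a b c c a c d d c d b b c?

start at 0
read 'a': 0 → 0
read 'a': 0 → 0
read 'b': 0 → 0
read 'c': 0 → 2
read 'c': 2 → 3
read 'a': 3 → 0
read 'c': 0 → 2
read 'd': 2 → 3
read 'd': 3 → 3
read 'c': 3 → 0
read 'd': 0 → 1
read 'b': 1 → 2
read 'b': 2 → 1
read 'c': 1 → 1
End state 1 is not accepting.

No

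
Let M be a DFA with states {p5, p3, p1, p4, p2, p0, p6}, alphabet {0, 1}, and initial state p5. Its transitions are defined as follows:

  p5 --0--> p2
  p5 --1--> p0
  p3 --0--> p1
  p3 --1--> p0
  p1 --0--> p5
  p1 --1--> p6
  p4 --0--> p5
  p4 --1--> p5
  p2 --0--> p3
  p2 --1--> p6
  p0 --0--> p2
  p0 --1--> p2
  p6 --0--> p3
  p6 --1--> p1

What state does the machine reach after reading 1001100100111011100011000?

start at p5
read '1': p5 → p0
read '0': p0 → p2
read '0': p2 → p3
read '1': p3 → p0
read '1': p0 → p2
read '0': p2 → p3
read '0': p3 → p1
read '1': p1 → p6
read '0': p6 → p3
read '0': p3 → p1
read '1': p1 → p6
read '1': p6 → p1
read '1': p1 → p6
read '0': p6 → p3
read '1': p3 → p0
read '1': p0 → p2
read '1': p2 → p6
read '0': p6 → p3
read '0': p3 → p1
read '0': p1 → p5
read '1': p5 → p0
read '1': p0 → p2
read '0': p2 → p3
read '0': p3 → p1
read '0': p1 → p5

p5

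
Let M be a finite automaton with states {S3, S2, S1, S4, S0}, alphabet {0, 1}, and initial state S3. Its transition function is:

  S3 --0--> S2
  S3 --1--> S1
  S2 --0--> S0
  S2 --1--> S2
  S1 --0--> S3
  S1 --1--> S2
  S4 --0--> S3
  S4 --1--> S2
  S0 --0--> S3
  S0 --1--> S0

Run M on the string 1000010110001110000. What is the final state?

S3 → S1 → S3 → S2 → S0 → S3 → S1 → S3 → S1 → S2 → S0 → S3 → S2 → S2 → S2 → S2 → S0 → S3 → S2 → S0

S0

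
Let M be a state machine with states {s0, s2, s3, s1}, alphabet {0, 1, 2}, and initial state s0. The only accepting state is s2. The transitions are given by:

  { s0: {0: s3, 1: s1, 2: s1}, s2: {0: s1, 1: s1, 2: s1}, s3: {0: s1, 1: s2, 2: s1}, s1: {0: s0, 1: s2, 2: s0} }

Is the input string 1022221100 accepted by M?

No

Trace: s0 -1-> s1 -0-> s0 -2-> s1 -2-> s0 -2-> s1 -2-> s0 -1-> s1 -1-> s2 -0-> s1 -0-> s0
End state s0 is not accepting.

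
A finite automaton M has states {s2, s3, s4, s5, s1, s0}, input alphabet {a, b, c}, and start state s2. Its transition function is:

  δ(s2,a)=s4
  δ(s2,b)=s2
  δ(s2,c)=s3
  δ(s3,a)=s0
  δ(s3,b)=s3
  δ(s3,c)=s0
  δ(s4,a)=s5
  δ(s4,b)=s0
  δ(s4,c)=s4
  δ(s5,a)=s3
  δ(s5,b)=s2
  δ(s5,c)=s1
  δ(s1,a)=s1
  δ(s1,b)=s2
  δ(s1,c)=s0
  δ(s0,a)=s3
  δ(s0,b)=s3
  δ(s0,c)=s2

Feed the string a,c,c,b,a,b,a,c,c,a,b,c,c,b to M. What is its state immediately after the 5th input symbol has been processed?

s3

start at s2
read 'a': s2 → s4
read 'c': s4 → s4
read 'c': s4 → s4
read 'b': s4 → s0
read 'a': s0 → s3
After 5 symbols: s3.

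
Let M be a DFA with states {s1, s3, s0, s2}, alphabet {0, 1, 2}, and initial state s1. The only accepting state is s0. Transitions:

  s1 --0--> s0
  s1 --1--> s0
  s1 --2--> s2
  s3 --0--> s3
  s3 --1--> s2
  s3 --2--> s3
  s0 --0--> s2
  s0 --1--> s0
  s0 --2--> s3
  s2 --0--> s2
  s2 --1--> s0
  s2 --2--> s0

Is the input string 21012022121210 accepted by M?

No

Trace: s1 -2-> s2 -1-> s0 -0-> s2 -1-> s0 -2-> s3 -0-> s3 -2-> s3 -2-> s3 -1-> s2 -2-> s0 -1-> s0 -2-> s3 -1-> s2 -0-> s2
End state s2 is not accepting.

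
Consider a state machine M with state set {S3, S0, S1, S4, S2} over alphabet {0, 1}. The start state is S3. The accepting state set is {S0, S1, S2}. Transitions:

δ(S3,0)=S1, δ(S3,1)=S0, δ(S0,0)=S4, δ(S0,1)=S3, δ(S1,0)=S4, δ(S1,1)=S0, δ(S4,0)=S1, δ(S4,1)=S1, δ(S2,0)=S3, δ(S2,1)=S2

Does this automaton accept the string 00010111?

Trace: S3 -0-> S1 -0-> S4 -0-> S1 -1-> S0 -0-> S4 -1-> S1 -1-> S0 -1-> S3
End state S3 is not accepting.

No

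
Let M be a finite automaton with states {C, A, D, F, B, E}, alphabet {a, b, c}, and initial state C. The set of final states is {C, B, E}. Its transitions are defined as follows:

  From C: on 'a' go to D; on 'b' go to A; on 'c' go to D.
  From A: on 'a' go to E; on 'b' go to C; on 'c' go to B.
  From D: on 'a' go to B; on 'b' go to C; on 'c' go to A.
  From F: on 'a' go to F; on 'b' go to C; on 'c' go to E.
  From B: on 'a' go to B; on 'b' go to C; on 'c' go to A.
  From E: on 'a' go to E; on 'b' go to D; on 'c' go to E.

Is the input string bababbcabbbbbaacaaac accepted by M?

start at C
read 'b': C → A
read 'a': A → E
read 'b': E → D
read 'a': D → B
read 'b': B → C
read 'b': C → A
read 'c': A → B
read 'a': B → B
read 'b': B → C
read 'b': C → A
read 'b': A → C
read 'b': C → A
read 'b': A → C
read 'a': C → D
read 'a': D → B
read 'c': B → A
read 'a': A → E
read 'a': E → E
read 'a': E → E
read 'c': E → E
End state E is accepting.

Yes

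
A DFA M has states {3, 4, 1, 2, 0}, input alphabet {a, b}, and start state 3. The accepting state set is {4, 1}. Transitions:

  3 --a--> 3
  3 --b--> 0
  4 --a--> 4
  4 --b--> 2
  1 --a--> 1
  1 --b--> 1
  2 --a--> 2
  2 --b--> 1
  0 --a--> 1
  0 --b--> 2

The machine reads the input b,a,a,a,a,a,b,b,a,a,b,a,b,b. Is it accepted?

3 → 0 → 1 → 1 → 1 → 1 → 1 → 1 → 1 → 1 → 1 → 1 → 1 → 1 → 1
End state 1 is accepting.

Yes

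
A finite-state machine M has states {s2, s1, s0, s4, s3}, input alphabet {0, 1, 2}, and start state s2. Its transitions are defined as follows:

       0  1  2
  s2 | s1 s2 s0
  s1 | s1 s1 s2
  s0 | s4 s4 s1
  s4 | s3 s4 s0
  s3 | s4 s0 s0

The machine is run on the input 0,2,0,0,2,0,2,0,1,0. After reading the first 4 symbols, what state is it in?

s1

start at s2
read '0': s2 → s1
read '2': s1 → s2
read '0': s2 → s1
read '0': s1 → s1
After 4 symbols: s1.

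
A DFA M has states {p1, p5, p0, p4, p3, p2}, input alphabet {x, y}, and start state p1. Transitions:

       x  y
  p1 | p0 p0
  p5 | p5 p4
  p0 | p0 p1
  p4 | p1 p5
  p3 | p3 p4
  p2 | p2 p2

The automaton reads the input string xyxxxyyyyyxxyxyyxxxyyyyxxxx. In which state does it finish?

Trace: p1 -x-> p0 -y-> p1 -x-> p0 -x-> p0 -x-> p0 -y-> p1 -y-> p0 -y-> p1 -y-> p0 -y-> p1 -x-> p0 -x-> p0 -y-> p1 -x-> p0 -y-> p1 -y-> p0 -x-> p0 -x-> p0 -x-> p0 -y-> p1 -y-> p0 -y-> p1 -y-> p0 -x-> p0 -x-> p0 -x-> p0 -x-> p0

p0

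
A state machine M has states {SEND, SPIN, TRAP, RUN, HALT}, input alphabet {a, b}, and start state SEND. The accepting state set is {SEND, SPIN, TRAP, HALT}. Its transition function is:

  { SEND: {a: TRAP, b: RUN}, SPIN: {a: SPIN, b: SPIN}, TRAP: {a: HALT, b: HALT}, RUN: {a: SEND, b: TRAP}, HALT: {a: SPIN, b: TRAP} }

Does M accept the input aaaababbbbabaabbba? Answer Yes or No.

Yes

Trace: SEND -a-> TRAP -a-> HALT -a-> SPIN -a-> SPIN -b-> SPIN -a-> SPIN -b-> SPIN -b-> SPIN -b-> SPIN -b-> SPIN -a-> SPIN -b-> SPIN -a-> SPIN -a-> SPIN -b-> SPIN -b-> SPIN -b-> SPIN -a-> SPIN
End state SPIN is accepting.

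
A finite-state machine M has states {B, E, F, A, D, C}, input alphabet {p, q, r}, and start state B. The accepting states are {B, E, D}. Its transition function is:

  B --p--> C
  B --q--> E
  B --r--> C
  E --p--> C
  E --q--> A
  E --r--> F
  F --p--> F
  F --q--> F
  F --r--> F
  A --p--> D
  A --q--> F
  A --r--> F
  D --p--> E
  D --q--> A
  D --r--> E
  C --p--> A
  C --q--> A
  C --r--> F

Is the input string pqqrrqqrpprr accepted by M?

No

B → C → A → F → F → F → F → F → F → F → F → F → F
End state F is not accepting.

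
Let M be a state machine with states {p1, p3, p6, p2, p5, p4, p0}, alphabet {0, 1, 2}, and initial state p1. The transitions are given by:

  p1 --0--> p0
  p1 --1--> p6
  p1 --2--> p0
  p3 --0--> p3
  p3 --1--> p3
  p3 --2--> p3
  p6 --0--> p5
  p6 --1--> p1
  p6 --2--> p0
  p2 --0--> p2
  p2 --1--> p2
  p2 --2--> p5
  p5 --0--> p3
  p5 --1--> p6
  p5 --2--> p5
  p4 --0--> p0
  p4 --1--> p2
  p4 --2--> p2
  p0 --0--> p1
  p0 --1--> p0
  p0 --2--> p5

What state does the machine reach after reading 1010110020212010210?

start at p1
read '1': p1 → p6
read '0': p6 → p5
read '1': p5 → p6
read '0': p6 → p5
read '1': p5 → p6
read '1': p6 → p1
read '0': p1 → p0
read '0': p0 → p1
read '2': p1 → p0
read '0': p0 → p1
read '2': p1 → p0
read '1': p0 → p0
read '2': p0 → p5
read '0': p5 → p3
read '1': p3 → p3
read '0': p3 → p3
read '2': p3 → p3
read '1': p3 → p3
read '0': p3 → p3

p3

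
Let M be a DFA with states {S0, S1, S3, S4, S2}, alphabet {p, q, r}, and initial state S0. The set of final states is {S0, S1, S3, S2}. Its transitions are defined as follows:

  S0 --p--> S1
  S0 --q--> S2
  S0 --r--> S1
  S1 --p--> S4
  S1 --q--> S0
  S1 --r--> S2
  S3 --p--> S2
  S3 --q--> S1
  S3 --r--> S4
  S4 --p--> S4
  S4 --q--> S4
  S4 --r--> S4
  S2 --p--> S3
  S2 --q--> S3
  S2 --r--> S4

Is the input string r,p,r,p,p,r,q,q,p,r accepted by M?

S0 → S1 → S4 → S4 → S4 → S4 → S4 → S4 → S4 → S4 → S4
End state S4 is not accepting.

No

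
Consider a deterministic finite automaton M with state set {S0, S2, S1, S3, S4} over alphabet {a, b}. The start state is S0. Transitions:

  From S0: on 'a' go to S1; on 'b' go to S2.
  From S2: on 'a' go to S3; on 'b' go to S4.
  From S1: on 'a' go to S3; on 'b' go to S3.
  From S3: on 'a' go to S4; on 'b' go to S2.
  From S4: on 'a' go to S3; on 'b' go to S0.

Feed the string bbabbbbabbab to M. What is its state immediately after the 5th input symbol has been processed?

start at S0
read 'b': S0 → S2
read 'b': S2 → S4
read 'a': S4 → S3
read 'b': S3 → S2
read 'b': S2 → S4
After 5 symbols: S4.

S4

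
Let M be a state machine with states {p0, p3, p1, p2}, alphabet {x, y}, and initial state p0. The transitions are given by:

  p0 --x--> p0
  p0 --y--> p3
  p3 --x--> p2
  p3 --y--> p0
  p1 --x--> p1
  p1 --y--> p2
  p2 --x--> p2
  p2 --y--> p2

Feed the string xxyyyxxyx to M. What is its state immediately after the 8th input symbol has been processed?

start at p0
read 'x': p0 → p0
read 'x': p0 → p0
read 'y': p0 → p3
read 'y': p3 → p0
read 'y': p0 → p3
read 'x': p3 → p2
read 'x': p2 → p2
read 'y': p2 → p2
After 8 symbols: p2.

p2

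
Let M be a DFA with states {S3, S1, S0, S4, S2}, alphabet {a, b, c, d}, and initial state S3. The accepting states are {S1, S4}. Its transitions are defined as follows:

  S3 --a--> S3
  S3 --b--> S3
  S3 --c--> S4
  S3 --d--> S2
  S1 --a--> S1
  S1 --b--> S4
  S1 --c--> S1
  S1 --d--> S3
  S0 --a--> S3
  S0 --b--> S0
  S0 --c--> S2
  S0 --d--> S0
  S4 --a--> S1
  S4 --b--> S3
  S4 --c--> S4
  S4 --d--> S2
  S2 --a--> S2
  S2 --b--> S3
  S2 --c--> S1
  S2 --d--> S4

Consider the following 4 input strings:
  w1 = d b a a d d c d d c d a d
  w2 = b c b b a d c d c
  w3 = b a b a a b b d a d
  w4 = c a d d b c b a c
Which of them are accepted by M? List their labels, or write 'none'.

w1, w2, w3, w4

w1: S3 → S2 → S3 → S3 → S3 → S2 → S4 → S4 → S2 → S4 → S4 → S2 → S2 → S4  → end S4, accepted
w2: S3 → S3 → S4 → S3 → S3 → S3 → S2 → S1 → S3 → S4  → end S4, accepted
w3: S3 → S3 → S3 → S3 → S3 → S3 → S3 → S3 → S2 → S2 → S4  → end S4, accepted
w4: S3 → S4 → S1 → S3 → S2 → S3 → S4 → S3 → S3 → S4  → end S4, accepted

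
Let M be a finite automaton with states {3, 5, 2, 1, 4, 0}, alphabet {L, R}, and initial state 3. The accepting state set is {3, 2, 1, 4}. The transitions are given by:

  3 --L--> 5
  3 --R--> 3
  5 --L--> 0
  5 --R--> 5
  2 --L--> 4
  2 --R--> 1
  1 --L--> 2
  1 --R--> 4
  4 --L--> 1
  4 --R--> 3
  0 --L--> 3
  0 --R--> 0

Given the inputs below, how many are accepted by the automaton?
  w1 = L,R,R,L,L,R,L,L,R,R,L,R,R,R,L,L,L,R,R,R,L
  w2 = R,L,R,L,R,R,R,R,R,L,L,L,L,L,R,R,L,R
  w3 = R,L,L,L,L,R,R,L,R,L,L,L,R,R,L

w1: 3 → 5 → 5 → 5 → 0 → 3 → 3 → 5 → 0 → 0 → 0 → 3 → 3 → 3 → 3 → 5 → 0 → 3 → 3 → 3 → 3 → 5  → end 5, rejected
w2: 3 → 3 → 5 → 5 → 0 → 0 → 0 → 0 → 0 → 0 → 3 → 5 → 0 → 3 → 5 → 5 → 5 → 0 → 0  → end 0, rejected
w3: 3 → 3 → 5 → 0 → 3 → 5 → 5 → 5 → 0 → 0 → 3 → 5 → 0 → 0 → 0 → 3  → end 3, accepted

1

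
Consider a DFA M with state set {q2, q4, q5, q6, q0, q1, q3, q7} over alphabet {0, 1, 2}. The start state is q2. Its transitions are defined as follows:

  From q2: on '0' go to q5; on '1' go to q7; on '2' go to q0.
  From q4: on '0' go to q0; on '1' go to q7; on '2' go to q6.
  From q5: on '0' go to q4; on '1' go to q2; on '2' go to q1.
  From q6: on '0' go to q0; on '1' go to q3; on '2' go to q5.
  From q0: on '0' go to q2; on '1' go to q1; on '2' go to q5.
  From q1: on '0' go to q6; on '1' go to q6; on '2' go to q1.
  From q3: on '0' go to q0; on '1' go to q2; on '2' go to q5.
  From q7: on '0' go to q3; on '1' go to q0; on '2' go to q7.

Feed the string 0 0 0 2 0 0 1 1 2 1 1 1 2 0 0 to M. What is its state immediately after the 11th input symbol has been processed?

start at q2
read '0': q2 → q5
read '0': q5 → q4
read '0': q4 → q0
read '2': q0 → q5
read '0': q5 → q4
read '0': q4 → q0
read '1': q0 → q1
read '1': q1 → q6
read '2': q6 → q5
read '1': q5 → q2
read '1': q2 → q7
After 11 symbols: q7.

q7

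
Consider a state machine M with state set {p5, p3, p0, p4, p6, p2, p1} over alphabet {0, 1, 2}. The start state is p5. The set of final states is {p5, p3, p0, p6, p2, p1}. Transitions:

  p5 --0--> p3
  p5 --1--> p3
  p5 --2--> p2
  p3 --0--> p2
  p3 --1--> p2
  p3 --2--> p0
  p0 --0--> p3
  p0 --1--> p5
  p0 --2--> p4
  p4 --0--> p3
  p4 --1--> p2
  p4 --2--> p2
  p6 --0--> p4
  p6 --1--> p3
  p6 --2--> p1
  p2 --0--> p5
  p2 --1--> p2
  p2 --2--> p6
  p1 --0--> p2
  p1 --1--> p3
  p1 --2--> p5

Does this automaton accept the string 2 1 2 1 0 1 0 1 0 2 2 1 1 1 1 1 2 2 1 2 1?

Yes

start at p5
read '2': p5 → p2
read '1': p2 → p2
read '2': p2 → p6
read '1': p6 → p3
read '0': p3 → p2
read '1': p2 → p2
read '0': p2 → p5
read '1': p5 → p3
read '0': p3 → p2
read '2': p2 → p6
read '2': p6 → p1
read '1': p1 → p3
read '1': p3 → p2
read '1': p2 → p2
read '1': p2 → p2
read '1': p2 → p2
read '2': p2 → p6
read '2': p6 → p1
read '1': p1 → p3
read '2': p3 → p0
read '1': p0 → p5
End state p5 is accepting.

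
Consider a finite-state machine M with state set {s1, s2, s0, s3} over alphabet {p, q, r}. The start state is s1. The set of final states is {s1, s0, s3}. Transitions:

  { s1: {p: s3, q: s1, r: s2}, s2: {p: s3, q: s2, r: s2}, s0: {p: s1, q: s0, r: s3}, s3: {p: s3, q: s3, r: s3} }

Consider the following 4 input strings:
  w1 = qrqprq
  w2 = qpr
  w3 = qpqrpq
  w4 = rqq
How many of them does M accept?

w1:
  start at s1
  read 'q': s1 → s1
  read 'r': s1 → s2
  read 'q': s2 → s2
  read 'p': s2 → s3
  read 'r': s3 → s3
  read 'q': s3 → s3
  end s3, accepted
w2:
  start at s1
  read 'q': s1 → s1
  read 'p': s1 → s3
  read 'r': s3 → s3
  end s3, accepted
w3:
  start at s1
  read 'q': s1 → s1
  read 'p': s1 → s3
  read 'q': s3 → s3
  read 'r': s3 → s3
  read 'p': s3 → s3
  read 'q': s3 → s3
  end s3, accepted
w4:
  start at s1
  read 'r': s1 → s2
  read 'q': s2 → s2
  read 'q': s2 → s2
  end s2, rejected

3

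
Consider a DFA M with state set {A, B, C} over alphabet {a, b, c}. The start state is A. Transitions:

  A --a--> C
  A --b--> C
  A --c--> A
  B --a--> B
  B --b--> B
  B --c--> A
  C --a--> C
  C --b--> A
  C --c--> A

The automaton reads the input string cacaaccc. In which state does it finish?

Trace: A -c-> A -a-> C -c-> A -a-> C -a-> C -c-> A -c-> A -c-> A

A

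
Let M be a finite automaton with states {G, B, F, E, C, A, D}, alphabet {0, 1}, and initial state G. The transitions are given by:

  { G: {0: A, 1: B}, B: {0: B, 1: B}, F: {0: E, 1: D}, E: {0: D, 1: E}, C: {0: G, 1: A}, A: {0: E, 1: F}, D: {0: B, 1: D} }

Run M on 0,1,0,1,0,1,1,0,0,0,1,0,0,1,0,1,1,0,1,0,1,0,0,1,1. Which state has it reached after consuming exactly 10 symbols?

B

G → A → F → E → E → D → D → D → B → B → B
After 10 symbols: B.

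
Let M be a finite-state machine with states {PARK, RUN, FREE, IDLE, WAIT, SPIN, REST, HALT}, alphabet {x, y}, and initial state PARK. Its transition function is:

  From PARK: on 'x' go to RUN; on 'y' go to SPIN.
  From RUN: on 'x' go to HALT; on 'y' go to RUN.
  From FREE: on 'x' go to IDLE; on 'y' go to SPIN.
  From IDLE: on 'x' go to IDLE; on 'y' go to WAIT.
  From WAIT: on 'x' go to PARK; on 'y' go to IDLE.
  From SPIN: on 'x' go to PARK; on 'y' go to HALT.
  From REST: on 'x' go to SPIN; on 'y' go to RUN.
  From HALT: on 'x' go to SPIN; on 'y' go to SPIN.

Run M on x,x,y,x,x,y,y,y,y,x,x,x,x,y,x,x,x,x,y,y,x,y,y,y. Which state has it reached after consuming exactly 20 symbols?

PARK → RUN → HALT → SPIN → PARK → RUN → RUN → RUN → RUN → RUN → HALT → SPIN → PARK → RUN → RUN → HALT → SPIN → PARK → RUN → RUN → RUN
After 20 symbols: RUN.

RUN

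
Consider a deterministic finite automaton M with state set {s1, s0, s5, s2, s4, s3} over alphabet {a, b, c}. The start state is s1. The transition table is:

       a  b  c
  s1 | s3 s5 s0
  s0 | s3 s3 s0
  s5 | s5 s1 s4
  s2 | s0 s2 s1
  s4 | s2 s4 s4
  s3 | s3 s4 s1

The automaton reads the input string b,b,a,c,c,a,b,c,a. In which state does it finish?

s1 → s5 → s1 → s3 → s1 → s0 → s3 → s4 → s4 → s2

s2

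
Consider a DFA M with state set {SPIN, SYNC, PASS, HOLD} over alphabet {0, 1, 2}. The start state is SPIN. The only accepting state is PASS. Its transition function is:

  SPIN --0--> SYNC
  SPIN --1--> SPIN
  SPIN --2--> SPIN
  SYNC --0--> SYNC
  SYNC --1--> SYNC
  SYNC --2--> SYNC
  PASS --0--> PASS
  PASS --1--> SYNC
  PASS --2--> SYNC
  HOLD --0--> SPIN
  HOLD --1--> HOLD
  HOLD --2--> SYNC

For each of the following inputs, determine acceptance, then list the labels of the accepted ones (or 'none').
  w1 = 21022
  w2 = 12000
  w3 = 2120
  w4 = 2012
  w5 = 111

none

w1: SPIN → SPIN → SPIN → SYNC → SYNC → SYNC  → end SYNC, rejected
w2: SPIN → SPIN → SPIN → SYNC → SYNC → SYNC  → end SYNC, rejected
w3: SPIN → SPIN → SPIN → SPIN → SYNC  → end SYNC, rejected
w4: SPIN → SPIN → SYNC → SYNC → SYNC  → end SYNC, rejected
w5: SPIN → SPIN → SPIN → SPIN  → end SPIN, rejected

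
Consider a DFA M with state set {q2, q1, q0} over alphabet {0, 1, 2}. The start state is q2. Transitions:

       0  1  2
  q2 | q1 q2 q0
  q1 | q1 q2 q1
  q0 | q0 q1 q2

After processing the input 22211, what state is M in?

q2

q2 → q0 → q2 → q0 → q1 → q2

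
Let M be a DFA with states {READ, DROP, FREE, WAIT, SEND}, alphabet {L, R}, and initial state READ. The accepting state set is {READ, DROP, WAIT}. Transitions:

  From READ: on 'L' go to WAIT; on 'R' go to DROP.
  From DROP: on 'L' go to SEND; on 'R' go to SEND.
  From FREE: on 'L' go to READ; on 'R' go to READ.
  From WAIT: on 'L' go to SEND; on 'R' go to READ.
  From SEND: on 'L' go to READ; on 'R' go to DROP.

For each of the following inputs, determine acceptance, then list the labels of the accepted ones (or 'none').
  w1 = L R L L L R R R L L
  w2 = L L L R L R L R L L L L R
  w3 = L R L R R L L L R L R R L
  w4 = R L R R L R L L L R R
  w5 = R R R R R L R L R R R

w1, w2, w4, w5

w1: READ → WAIT → READ → WAIT → SEND → READ → DROP → SEND → DROP → SEND → READ  → end READ, accepted
w2: READ → WAIT → SEND → READ → DROP → SEND → DROP → SEND → DROP → SEND → READ → WAIT → SEND → DROP  → end DROP, accepted
w3: READ → WAIT → READ → WAIT → READ → DROP → SEND → READ → WAIT → READ → WAIT → READ → DROP → SEND  → end SEND, rejected
w4: READ → DROP → SEND → DROP → SEND → READ → DROP → SEND → READ → WAIT → READ → DROP  → end DROP, accepted
w5: READ → DROP → SEND → DROP → SEND → DROP → SEND → DROP → SEND → DROP → SEND → DROP  → end DROP, accepted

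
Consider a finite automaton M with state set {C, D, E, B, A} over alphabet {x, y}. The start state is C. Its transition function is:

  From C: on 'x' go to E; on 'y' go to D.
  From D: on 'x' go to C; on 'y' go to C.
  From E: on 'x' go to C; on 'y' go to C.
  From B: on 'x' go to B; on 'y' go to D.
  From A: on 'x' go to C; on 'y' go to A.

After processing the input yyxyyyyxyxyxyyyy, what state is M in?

start at C
read 'y': C → D
read 'y': D → C
read 'x': C → E
read 'y': E → C
read 'y': C → D
read 'y': D → C
read 'y': C → D
read 'x': D → C
read 'y': C → D
read 'x': D → C
read 'y': C → D
read 'x': D → C
read 'y': C → D
read 'y': D → C
read 'y': C → D
read 'y': D → C

C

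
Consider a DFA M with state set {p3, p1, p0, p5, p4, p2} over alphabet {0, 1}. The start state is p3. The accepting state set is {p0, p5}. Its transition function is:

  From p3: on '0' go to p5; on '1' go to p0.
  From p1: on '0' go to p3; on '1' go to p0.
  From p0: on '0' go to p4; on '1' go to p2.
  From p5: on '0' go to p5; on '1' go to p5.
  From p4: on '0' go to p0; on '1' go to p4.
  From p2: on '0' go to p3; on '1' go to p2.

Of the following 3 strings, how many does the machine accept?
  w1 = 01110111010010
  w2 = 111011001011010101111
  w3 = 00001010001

w1: Trace: p3 -0-> p5 -1-> p5 -1-> p5 -1-> p5 -0-> p5 -1-> p5 -1-> p5 -1-> p5 -0-> p5 -1-> p5 -0-> p5 -0-> p5 -1-> p5 -0-> p5  → end p5, accepted
w2: Trace: p3 -1-> p0 -1-> p2 -1-> p2 -0-> p3 -1-> p0 -1-> p2 -0-> p3 -0-> p5 -1-> p5 -0-> p5 -1-> p5 -1-> p5 -0-> p5 -1-> p5 -0-> p5 -1-> p5 -0-> p5 -1-> p5 -1-> p5 -1-> p5 -1-> p5  → end p5, accepted
w3: Trace: p3 -0-> p5 -0-> p5 -0-> p5 -0-> p5 -1-> p5 -0-> p5 -1-> p5 -0-> p5 -0-> p5 -0-> p5 -1-> p5  → end p5, accepted

3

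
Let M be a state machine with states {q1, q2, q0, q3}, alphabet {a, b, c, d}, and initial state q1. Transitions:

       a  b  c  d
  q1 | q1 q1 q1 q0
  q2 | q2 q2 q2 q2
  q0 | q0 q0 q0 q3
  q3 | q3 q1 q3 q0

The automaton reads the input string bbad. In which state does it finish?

q1 → q1 → q1 → q1 → q0

q0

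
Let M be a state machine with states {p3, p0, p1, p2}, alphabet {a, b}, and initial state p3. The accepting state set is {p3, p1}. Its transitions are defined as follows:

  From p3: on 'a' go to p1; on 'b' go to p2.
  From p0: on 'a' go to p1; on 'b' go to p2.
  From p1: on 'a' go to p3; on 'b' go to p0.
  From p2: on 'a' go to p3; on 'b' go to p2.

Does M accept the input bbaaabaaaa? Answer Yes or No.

Yes

p3 → p2 → p2 → p3 → p1 → p3 → p2 → p3 → p1 → p3 → p1
End state p1 is accepting.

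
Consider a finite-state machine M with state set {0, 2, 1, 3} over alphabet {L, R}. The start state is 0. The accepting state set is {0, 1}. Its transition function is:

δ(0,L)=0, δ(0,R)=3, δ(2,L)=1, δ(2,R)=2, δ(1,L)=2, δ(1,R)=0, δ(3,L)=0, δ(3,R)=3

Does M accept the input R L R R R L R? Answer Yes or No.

No

Trace: 0 -R-> 3 -L-> 0 -R-> 3 -R-> 3 -R-> 3 -L-> 0 -R-> 3
End state 3 is not accepting.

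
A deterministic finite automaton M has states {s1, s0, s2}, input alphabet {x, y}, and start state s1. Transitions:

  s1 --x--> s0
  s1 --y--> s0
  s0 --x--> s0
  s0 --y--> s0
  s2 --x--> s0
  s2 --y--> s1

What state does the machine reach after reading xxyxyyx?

s1 → s0 → s0 → s0 → s0 → s0 → s0 → s0

s0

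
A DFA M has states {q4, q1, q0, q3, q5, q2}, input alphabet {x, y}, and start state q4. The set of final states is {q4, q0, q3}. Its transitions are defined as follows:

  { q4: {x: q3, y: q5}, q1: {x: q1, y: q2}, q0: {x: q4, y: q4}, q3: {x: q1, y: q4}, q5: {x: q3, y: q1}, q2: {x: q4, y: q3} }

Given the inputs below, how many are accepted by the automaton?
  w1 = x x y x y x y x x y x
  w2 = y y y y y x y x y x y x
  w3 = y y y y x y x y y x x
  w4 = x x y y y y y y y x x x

2

w1: Trace: q4 -x-> q3 -x-> q1 -y-> q2 -x-> q4 -y-> q5 -x-> q3 -y-> q4 -x-> q3 -x-> q1 -y-> q2 -x-> q4  → end q4, accepted
w2: Trace: q4 -y-> q5 -y-> q1 -y-> q2 -y-> q3 -y-> q4 -x-> q3 -y-> q4 -x-> q3 -y-> q4 -x-> q3 -y-> q4 -x-> q3  → end q3, accepted
w3: Trace: q4 -y-> q5 -y-> q1 -y-> q2 -y-> q3 -x-> q1 -y-> q2 -x-> q4 -y-> q5 -y-> q1 -x-> q1 -x-> q1  → end q1, rejected
w4: Trace: q4 -x-> q3 -x-> q1 -y-> q2 -y-> q3 -y-> q4 -y-> q5 -y-> q1 -y-> q2 -y-> q3 -x-> q1 -x-> q1 -x-> q1  → end q1, rejected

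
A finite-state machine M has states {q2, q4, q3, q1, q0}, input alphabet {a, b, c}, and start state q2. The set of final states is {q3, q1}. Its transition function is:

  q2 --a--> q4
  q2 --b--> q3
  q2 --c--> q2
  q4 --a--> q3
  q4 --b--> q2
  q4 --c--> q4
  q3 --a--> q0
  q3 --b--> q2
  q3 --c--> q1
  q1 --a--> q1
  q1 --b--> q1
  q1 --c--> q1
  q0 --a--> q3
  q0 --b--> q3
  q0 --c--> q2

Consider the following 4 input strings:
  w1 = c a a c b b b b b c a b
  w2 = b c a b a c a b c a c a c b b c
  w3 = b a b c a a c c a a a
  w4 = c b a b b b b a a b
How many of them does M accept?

w1: Trace: q2 -c-> q2 -a-> q4 -a-> q3 -c-> q1 -b-> q1 -b-> q1 -b-> q1 -b-> q1 -b-> q1 -c-> q1 -a-> q1 -b-> q1  → end q1, accepted
w2: Trace: q2 -b-> q3 -c-> q1 -a-> q1 -b-> q1 -a-> q1 -c-> q1 -a-> q1 -b-> q1 -c-> q1 -a-> q1 -c-> q1 -a-> q1 -c-> q1 -b-> q1 -b-> q1 -c-> q1  → end q1, accepted
w3: Trace: q2 -b-> q3 -a-> q0 -b-> q3 -c-> q1 -a-> q1 -a-> q1 -c-> q1 -c-> q1 -a-> q1 -a-> q1 -a-> q1  → end q1, accepted
w4: Trace: q2 -c-> q2 -b-> q3 -a-> q0 -b-> q3 -b-> q2 -b-> q3 -b-> q2 -a-> q4 -a-> q3 -b-> q2  → end q2, rejected

3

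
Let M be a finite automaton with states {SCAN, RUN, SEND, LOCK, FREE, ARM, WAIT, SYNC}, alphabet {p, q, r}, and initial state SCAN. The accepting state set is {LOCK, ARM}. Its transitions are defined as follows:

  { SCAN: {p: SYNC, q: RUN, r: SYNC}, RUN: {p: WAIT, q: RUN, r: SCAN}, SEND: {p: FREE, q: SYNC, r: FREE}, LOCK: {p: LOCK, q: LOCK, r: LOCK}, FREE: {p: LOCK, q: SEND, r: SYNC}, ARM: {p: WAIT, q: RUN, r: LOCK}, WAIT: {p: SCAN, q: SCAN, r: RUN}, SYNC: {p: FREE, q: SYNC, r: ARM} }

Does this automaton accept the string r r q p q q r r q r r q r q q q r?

Yes

SCAN → SYNC → ARM → RUN → WAIT → SCAN → RUN → SCAN → SYNC → SYNC → ARM → LOCK → LOCK → LOCK → LOCK → LOCK → LOCK → LOCK
End state LOCK is accepting.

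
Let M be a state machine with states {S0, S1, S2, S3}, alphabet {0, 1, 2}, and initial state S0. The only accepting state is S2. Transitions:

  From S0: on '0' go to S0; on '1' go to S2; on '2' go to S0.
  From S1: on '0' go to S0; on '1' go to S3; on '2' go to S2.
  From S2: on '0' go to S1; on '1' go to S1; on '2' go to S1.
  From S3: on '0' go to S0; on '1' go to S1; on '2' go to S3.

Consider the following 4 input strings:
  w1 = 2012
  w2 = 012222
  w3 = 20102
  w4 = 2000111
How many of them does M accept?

w1: Trace: S0 -2-> S0 -0-> S0 -1-> S2 -2-> S1  → end S1, rejected
w2: Trace: S0 -0-> S0 -1-> S2 -2-> S1 -2-> S2 -2-> S1 -2-> S2  → end S2, accepted
w3: Trace: S0 -2-> S0 -0-> S0 -1-> S2 -0-> S1 -2-> S2  → end S2, accepted
w4: Trace: S0 -2-> S0 -0-> S0 -0-> S0 -0-> S0 -1-> S2 -1-> S1 -1-> S3  → end S3, rejected

2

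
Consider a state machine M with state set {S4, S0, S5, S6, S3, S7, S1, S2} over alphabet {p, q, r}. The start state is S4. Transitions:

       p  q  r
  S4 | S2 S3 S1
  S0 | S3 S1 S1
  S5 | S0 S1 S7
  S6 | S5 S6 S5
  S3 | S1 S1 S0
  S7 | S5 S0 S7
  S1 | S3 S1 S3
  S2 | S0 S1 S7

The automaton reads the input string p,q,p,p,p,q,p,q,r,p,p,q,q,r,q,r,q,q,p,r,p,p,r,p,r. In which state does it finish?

start at S4
read 'p': S4 → S2
read 'q': S2 → S1
read 'p': S1 → S3
read 'p': S3 → S1
read 'p': S1 → S3
read 'q': S3 → S1
read 'p': S1 → S3
read 'q': S3 → S1
read 'r': S1 → S3
read 'p': S3 → S1
read 'p': S1 → S3
read 'q': S3 → S1
read 'q': S1 → S1
read 'r': S1 → S3
read 'q': S3 → S1
read 'r': S1 → S3
read 'q': S3 → S1
read 'q': S1 → S1
read 'p': S1 → S3
read 'r': S3 → S0
read 'p': S0 → S3
read 'p': S3 → S1
read 'r': S1 → S3
read 'p': S3 → S1
read 'r': S1 → S3

S3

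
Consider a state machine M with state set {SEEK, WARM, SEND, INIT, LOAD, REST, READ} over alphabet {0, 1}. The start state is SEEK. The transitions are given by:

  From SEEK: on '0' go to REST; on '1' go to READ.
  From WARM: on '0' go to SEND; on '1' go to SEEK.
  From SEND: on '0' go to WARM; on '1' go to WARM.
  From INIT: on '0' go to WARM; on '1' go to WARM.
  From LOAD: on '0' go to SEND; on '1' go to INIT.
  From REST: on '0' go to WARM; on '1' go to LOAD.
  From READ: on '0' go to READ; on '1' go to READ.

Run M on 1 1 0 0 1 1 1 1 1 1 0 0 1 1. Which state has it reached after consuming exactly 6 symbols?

READ

start at SEEK
read '1': SEEK → READ
read '1': READ → READ
read '0': READ → READ
read '0': READ → READ
read '1': READ → READ
read '1': READ → READ
After 6 symbols: READ.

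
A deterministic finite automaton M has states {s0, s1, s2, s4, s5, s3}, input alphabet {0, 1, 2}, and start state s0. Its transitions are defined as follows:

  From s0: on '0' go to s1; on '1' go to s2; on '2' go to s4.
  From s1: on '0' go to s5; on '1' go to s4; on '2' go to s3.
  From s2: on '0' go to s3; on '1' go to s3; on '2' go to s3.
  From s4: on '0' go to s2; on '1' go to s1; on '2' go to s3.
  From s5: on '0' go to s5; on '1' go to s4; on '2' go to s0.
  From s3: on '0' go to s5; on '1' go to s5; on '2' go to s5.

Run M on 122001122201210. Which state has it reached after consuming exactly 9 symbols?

s0 → s2 → s3 → s5 → s5 → s5 → s4 → s1 → s3 → s5
After 9 symbols: s5.

s5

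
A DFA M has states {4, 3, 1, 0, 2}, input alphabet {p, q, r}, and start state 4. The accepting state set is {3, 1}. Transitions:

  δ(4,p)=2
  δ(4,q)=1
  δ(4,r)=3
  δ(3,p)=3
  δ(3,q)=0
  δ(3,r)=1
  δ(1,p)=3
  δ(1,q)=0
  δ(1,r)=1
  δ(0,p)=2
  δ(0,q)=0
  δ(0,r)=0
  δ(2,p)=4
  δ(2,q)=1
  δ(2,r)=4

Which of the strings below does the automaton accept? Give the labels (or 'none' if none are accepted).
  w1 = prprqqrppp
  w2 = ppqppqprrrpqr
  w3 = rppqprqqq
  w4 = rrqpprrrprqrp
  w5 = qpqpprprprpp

w1: Trace: 4 -p-> 2 -r-> 4 -p-> 2 -r-> 4 -q-> 1 -q-> 0 -r-> 0 -p-> 2 -p-> 4 -p-> 2  → end 2, rejected
w2: Trace: 4 -p-> 2 -p-> 4 -q-> 1 -p-> 3 -p-> 3 -q-> 0 -p-> 2 -r-> 4 -r-> 3 -r-> 1 -p-> 3 -q-> 0 -r-> 0  → end 0, rejected
w3: Trace: 4 -r-> 3 -p-> 3 -p-> 3 -q-> 0 -p-> 2 -r-> 4 -q-> 1 -q-> 0 -q-> 0  → end 0, rejected
w4: Trace: 4 -r-> 3 -r-> 1 -q-> 0 -p-> 2 -p-> 4 -r-> 3 -r-> 1 -r-> 1 -p-> 3 -r-> 1 -q-> 0 -r-> 0 -p-> 2  → end 2, rejected
w5: Trace: 4 -q-> 1 -p-> 3 -q-> 0 -p-> 2 -p-> 4 -r-> 3 -p-> 3 -r-> 1 -p-> 3 -r-> 1 -p-> 3 -p-> 3  → end 3, accepted

w5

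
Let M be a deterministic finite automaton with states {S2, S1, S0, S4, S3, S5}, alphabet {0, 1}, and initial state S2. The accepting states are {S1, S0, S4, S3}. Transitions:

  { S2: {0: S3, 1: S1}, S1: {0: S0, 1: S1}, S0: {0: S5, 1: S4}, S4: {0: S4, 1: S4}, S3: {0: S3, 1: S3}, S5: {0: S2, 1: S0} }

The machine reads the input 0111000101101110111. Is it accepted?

Yes

start at S2
read '0': S2 → S3
read '1': S3 → S3
read '1': S3 → S3
read '1': S3 → S3
read '0': S3 → S3
read '0': S3 → S3
read '0': S3 → S3
read '1': S3 → S3
read '0': S3 → S3
read '1': S3 → S3
read '1': S3 → S3
read '0': S3 → S3
read '1': S3 → S3
read '1': S3 → S3
read '1': S3 → S3
read '0': S3 → S3
read '1': S3 → S3
read '1': S3 → S3
read '1': S3 → S3
End state S3 is accepting.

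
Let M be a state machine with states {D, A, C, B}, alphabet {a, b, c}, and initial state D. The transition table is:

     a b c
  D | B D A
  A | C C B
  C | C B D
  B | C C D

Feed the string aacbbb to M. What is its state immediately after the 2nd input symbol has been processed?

start at D
read 'a': D → B
read 'a': B → C
After 2 symbols: C.

C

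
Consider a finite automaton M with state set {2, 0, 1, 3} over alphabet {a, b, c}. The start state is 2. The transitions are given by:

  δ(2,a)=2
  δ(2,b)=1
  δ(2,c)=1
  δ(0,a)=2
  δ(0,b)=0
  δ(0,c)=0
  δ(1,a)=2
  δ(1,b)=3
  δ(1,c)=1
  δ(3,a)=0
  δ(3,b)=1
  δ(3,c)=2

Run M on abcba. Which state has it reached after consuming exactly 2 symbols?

Trace: 2 -a-> 2 -b-> 1
After 2 symbols: 1.

1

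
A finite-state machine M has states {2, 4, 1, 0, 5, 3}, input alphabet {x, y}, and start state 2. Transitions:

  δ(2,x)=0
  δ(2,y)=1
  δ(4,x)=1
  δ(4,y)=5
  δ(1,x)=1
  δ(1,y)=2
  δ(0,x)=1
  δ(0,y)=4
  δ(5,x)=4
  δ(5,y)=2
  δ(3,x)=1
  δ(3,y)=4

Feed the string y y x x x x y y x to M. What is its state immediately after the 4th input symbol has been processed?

1

Trace: 2 -y-> 1 -y-> 2 -x-> 0 -x-> 1
After 4 symbols: 1.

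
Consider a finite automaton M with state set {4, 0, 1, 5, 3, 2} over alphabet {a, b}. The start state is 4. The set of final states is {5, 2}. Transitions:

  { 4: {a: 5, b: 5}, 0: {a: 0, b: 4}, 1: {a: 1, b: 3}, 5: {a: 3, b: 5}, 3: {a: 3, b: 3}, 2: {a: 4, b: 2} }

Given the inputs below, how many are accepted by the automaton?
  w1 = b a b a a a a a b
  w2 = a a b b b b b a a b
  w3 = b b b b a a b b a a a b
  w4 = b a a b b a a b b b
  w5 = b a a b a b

w1:
  start at 4
  read 'b': 4 → 5
  read 'a': 5 → 3
  read 'b': 3 → 3
  read 'a': 3 → 3
  read 'a': 3 → 3
  read 'a': 3 → 3
  read 'a': 3 → 3
  read 'a': 3 → 3
  read 'b': 3 → 3
  end 3, rejected
w2:
  start at 4
  read 'a': 4 → 5
  read 'a': 5 → 3
  read 'b': 3 → 3
  read 'b': 3 → 3
  read 'b': 3 → 3
  read 'b': 3 → 3
  read 'b': 3 → 3
  read 'a': 3 → 3
  read 'a': 3 → 3
  read 'b': 3 → 3
  end 3, rejected
w3:
  start at 4
  read 'b': 4 → 5
  read 'b': 5 → 5
  read 'b': 5 → 5
  read 'b': 5 → 5
  read 'a': 5 → 3
  read 'a': 3 → 3
  read 'b': 3 → 3
  read 'b': 3 → 3
  read 'a': 3 → 3
  read 'a': 3 → 3
  read 'a': 3 → 3
  read 'b': 3 → 3
  end 3, rejected
w4:
  start at 4
  read 'b': 4 → 5
  read 'a': 5 → 3
  read 'a': 3 → 3
  read 'b': 3 → 3
  read 'b': 3 → 3
  read 'a': 3 → 3
  read 'a': 3 → 3
  read 'b': 3 → 3
  read 'b': 3 → 3
  read 'b': 3 → 3
  end 3, rejected
w5:
  start at 4
  read 'b': 4 → 5
  read 'a': 5 → 3
  read 'a': 3 → 3
  read 'b': 3 → 3
  read 'a': 3 → 3
  read 'b': 3 → 3
  end 3, rejected

0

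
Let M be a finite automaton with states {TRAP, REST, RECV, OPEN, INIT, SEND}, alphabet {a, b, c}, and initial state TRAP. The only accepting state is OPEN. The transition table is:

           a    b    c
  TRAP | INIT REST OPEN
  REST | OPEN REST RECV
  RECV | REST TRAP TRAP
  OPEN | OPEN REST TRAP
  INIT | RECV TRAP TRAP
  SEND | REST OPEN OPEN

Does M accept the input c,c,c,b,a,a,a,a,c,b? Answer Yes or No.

start at TRAP
read 'c': TRAP → OPEN
read 'c': OPEN → TRAP
read 'c': TRAP → OPEN
read 'b': OPEN → REST
read 'a': REST → OPEN
read 'a': OPEN → OPEN
read 'a': OPEN → OPEN
read 'a': OPEN → OPEN
read 'c': OPEN → TRAP
read 'b': TRAP → REST
End state REST is not accepting.

No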